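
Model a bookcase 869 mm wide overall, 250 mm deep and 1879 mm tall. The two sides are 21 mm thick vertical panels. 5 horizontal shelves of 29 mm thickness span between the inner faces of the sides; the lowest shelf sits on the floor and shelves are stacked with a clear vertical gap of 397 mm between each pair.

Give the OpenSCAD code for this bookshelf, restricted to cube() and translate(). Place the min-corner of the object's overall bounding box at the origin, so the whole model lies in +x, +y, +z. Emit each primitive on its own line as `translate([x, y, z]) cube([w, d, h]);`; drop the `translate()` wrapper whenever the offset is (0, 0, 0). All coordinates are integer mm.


cube([21, 250, 1879]);
translate([848, 0, 0]) cube([21, 250, 1879]);
translate([21, 0, 0]) cube([827, 250, 29]);
translate([21, 0, 426]) cube([827, 250, 29]);
translate([21, 0, 852]) cube([827, 250, 29]);
translate([21, 0, 1278]) cube([827, 250, 29]);
translate([21, 0, 1704]) cube([827, 250, 29]);


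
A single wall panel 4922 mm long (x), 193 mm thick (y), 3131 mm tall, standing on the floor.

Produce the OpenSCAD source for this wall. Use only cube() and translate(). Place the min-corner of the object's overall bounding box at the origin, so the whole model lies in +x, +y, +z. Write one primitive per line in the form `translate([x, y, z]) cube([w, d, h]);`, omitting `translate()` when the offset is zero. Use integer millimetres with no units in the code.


cube([4922, 193, 3131]);


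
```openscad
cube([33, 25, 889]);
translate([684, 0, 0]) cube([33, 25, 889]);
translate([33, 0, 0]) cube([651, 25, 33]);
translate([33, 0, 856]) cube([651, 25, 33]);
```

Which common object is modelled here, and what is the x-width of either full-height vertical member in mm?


A picture frame. The border width is 33 mm.

Four thin pieces enclosing a rectangular opening — a picture frame. The two full-height stiles are 889 mm tall; the top rail sits at z = 856 and is 33 mm tall, so the border above the opening is 889 − 856 = 33 mm, matching the stile x-width.


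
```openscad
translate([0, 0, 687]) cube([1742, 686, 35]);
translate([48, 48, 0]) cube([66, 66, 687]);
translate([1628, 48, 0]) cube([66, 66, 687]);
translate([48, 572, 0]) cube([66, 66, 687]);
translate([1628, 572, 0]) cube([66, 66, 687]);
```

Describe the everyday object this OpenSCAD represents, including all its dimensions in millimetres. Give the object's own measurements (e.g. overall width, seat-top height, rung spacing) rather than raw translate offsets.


A table: top 1742 mm (x) × 686 mm (y), 35 mm thick, upper face at z = 722 mm, on four 66×66 mm square legs, each inset 48 mm from the nearest pair of top edges from z = 0 to the bottom of the top.


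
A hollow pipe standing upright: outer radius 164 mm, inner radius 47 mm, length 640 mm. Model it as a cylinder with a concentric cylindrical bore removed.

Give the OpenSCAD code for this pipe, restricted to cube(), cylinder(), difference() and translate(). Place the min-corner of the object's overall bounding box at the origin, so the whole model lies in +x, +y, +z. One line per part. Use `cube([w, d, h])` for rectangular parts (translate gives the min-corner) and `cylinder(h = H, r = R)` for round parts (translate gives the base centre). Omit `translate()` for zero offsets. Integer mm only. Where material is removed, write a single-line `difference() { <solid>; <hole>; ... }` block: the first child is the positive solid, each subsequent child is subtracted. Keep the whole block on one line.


difference() { translate([164, 164, 0]) cylinder(h = 640, r = 164); translate([164, 164, 0]) cylinder(h = 640, r = 47); }


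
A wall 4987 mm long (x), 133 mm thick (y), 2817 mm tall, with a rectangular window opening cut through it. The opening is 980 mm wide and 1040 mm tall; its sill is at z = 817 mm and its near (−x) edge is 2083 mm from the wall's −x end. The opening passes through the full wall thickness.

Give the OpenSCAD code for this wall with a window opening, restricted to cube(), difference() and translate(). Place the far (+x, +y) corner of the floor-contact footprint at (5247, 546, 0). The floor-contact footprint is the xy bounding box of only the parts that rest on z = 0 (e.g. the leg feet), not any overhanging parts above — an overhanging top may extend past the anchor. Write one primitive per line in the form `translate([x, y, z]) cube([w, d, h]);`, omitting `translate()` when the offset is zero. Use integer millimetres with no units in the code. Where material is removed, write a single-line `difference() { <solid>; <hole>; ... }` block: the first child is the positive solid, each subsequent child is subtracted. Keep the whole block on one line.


difference() { translate([260, 413, 0]) cube([4987, 133, 2817]); translate([2343, 413, 817]) cube([980, 133, 1040]); }


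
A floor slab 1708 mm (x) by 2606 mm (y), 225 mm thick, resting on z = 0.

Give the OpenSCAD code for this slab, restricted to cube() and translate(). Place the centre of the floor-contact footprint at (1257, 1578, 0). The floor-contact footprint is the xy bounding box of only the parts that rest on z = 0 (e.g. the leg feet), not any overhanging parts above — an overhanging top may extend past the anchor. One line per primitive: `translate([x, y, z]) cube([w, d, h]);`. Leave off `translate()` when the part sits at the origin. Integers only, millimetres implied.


translate([403, 275, 0]) cube([1708, 2606, 225]);


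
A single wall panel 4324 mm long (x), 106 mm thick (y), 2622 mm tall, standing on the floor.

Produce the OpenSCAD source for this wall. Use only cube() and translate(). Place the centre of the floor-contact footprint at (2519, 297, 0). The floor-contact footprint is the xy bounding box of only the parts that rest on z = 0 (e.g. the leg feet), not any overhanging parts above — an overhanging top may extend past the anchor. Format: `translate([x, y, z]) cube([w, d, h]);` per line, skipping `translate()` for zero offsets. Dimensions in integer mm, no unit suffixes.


translate([357, 244, 0]) cube([4324, 106, 2622]);


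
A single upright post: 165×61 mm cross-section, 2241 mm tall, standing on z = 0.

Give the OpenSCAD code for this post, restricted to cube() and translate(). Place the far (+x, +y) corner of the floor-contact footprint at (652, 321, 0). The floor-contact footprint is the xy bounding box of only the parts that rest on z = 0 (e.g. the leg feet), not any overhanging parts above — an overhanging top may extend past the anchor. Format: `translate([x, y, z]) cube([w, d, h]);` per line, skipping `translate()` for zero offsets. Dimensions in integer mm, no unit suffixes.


translate([487, 260, 0]) cube([165, 61, 2241]);


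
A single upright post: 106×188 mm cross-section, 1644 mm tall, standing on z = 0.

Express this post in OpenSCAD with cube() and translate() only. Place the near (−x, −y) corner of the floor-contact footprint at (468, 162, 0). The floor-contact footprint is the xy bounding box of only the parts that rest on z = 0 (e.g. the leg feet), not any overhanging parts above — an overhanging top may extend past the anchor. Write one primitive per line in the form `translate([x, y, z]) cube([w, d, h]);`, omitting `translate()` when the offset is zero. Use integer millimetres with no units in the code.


translate([468, 162, 0]) cube([106, 188, 1644]);


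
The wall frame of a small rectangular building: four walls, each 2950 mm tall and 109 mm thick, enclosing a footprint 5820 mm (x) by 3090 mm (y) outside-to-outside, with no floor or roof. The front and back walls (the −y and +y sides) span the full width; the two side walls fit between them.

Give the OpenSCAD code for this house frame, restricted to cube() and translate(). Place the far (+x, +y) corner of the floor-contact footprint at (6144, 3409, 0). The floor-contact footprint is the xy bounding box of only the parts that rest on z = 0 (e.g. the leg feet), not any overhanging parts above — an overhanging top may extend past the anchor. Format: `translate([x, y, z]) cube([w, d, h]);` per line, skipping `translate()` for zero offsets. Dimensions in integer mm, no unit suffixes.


translate([324, 319, 0]) cube([5820, 109, 2950]);
translate([324, 3300, 0]) cube([5820, 109, 2950]);
translate([324, 428, 0]) cube([109, 2872, 2950]);
translate([6035, 428, 0]) cube([109, 2872, 2950]);


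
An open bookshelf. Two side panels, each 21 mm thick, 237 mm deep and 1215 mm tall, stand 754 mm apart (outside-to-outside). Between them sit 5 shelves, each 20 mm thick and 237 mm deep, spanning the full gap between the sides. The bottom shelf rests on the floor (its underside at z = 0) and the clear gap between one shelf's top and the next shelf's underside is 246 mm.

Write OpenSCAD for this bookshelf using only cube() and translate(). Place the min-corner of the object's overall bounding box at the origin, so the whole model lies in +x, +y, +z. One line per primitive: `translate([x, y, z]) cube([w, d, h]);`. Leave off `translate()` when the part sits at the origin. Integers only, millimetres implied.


cube([21, 237, 1215]);
translate([733, 0, 0]) cube([21, 237, 1215]);
translate([21, 0, 0]) cube([712, 237, 20]);
translate([21, 0, 266]) cube([712, 237, 20]);
translate([21, 0, 532]) cube([712, 237, 20]);
translate([21, 0, 798]) cube([712, 237, 20]);
translate([21, 0, 1064]) cube([712, 237, 20]);


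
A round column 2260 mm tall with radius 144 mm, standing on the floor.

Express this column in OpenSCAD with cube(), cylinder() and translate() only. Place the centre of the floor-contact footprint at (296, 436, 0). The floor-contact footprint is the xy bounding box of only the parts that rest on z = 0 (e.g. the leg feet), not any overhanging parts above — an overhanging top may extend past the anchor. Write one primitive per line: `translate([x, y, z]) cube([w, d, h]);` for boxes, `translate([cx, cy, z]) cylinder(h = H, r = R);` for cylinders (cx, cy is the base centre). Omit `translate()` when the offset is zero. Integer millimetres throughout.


translate([296, 436, 0]) cylinder(h = 2260, r = 144);


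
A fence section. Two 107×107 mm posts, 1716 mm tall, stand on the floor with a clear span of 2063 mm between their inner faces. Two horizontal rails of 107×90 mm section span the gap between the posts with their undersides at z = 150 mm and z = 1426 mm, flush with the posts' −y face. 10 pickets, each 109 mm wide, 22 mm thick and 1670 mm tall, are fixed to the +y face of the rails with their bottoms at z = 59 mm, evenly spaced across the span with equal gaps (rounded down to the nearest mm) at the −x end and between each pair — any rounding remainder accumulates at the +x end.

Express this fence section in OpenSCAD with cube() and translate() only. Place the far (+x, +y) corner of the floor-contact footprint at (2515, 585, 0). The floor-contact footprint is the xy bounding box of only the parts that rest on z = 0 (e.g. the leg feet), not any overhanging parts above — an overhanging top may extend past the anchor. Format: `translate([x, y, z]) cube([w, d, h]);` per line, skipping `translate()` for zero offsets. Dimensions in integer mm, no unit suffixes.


translate([238, 478, 0]) cube([107, 107, 1716]);
translate([2408, 478, 0]) cube([107, 107, 1716]);
translate([345, 478, 150]) cube([2063, 107, 90]);
translate([345, 478, 1426]) cube([2063, 107, 90]);
translate([433, 585, 59]) cube([109, 22, 1670]);
translate([630, 585, 59]) cube([109, 22, 1670]);
translate([827, 585, 59]) cube([109, 22, 1670]);
translate([1024, 585, 59]) cube([109, 22, 1670]);
translate([1221, 585, 59]) cube([109, 22, 1670]);
translate([1418, 585, 59]) cube([109, 22, 1670]);
translate([1615, 585, 59]) cube([109, 22, 1670]);
translate([1812, 585, 59]) cube([109, 22, 1670]);
translate([2009, 585, 59]) cube([109, 22, 1670]);
translate([2206, 585, 59]) cube([109, 22, 1670]);


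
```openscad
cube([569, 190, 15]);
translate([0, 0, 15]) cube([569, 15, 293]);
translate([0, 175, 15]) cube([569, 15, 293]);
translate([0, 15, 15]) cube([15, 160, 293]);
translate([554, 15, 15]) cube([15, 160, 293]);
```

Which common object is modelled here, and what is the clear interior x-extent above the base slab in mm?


An open box. The internal width is 539 mm.

A 569×190 base slab with four walls standing on it — an open box. The base is 569 mm wide and the walls are 15 mm thick, so the internal width is 569 − 2 × 15 = 539 mm.


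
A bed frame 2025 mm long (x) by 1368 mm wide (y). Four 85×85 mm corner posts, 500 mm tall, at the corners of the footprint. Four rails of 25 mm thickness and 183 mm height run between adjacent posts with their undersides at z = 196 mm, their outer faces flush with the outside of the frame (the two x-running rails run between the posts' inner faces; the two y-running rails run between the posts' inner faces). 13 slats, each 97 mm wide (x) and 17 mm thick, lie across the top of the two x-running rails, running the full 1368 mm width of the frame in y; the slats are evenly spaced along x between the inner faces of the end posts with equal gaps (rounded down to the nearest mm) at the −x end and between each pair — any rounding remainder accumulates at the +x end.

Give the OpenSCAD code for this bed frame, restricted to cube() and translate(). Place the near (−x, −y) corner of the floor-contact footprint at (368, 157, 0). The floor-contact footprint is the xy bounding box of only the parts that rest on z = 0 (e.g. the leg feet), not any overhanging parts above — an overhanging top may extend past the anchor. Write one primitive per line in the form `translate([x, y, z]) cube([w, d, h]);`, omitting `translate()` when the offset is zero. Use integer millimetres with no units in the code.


translate([368, 157, 0]) cube([85, 85, 500]);
translate([368, 1440, 0]) cube([85, 85, 500]);
translate([2308, 157, 0]) cube([85, 85, 500]);
translate([2308, 1440, 0]) cube([85, 85, 500]);
translate([453, 157, 196]) cube([1855, 25, 183]);
translate([453, 1500, 196]) cube([1855, 25, 183]);
translate([368, 242, 196]) cube([25, 1198, 183]);
translate([2368, 242, 196]) cube([25, 1198, 183]);
translate([495, 157, 379]) cube([97, 1368, 17]);
translate([634, 157, 379]) cube([97, 1368, 17]);
translate([773, 157, 379]) cube([97, 1368, 17]);
translate([912, 157, 379]) cube([97, 1368, 17]);
translate([1051, 157, 379]) cube([97, 1368, 17]);
translate([1190, 157, 379]) cube([97, 1368, 17]);
translate([1329, 157, 379]) cube([97, 1368, 17]);
translate([1468, 157, 379]) cube([97, 1368, 17]);
translate([1607, 157, 379]) cube([97, 1368, 17]);
translate([1746, 157, 379]) cube([97, 1368, 17]);
translate([1885, 157, 379]) cube([97, 1368, 17]);
translate([2024, 157, 379]) cube([97, 1368, 17]);
translate([2163, 157, 379]) cube([97, 1368, 17]);


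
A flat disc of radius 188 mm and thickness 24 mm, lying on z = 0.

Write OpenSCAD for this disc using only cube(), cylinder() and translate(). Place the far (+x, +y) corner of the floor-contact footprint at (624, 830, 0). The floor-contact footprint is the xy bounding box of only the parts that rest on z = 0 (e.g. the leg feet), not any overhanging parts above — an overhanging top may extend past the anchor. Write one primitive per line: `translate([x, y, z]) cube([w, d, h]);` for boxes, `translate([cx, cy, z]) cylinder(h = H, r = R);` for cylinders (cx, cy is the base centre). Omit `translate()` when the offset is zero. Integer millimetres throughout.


translate([436, 642, 0]) cylinder(h = 24, r = 188);


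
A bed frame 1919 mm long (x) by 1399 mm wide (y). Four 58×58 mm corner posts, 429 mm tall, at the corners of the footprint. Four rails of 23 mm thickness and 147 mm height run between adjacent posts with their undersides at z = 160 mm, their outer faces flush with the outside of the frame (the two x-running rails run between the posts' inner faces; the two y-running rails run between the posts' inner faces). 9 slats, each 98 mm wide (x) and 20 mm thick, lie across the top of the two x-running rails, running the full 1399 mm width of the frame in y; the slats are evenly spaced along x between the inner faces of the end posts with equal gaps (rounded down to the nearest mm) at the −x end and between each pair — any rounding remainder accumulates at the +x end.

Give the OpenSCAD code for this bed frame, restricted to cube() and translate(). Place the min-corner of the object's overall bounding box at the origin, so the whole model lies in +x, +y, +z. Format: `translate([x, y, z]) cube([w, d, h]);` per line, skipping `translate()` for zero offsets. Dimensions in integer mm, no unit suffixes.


cube([58, 58, 429]);
translate([0, 1341, 0]) cube([58, 58, 429]);
translate([1861, 0, 0]) cube([58, 58, 429]);
translate([1861, 1341, 0]) cube([58, 58, 429]);
translate([58, 0, 160]) cube([1803, 23, 147]);
translate([58, 1376, 160]) cube([1803, 23, 147]);
translate([0, 58, 160]) cube([23, 1283, 147]);
translate([1896, 58, 160]) cube([23, 1283, 147]);
translate([150, 0, 307]) cube([98, 1399, 20]);
translate([340, 0, 307]) cube([98, 1399, 20]);
translate([530, 0, 307]) cube([98, 1399, 20]);
translate([720, 0, 307]) cube([98, 1399, 20]);
translate([910, 0, 307]) cube([98, 1399, 20]);
translate([1100, 0, 307]) cube([98, 1399, 20]);
translate([1290, 0, 307]) cube([98, 1399, 20]);
translate([1480, 0, 307]) cube([98, 1399, 20]);
translate([1670, 0, 307]) cube([98, 1399, 20]);


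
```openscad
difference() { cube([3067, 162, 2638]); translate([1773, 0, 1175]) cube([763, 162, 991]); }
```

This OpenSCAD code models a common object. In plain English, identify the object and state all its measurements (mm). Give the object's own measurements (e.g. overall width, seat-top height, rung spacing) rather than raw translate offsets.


A wall 3067 mm long (x), 162 mm thick (y), 2638 mm tall, with a rectangular window opening cut through it. The opening is 763 mm wide and 991 mm tall; its sill is at z = 1175 mm and its near (−x) edge is 1773 mm from the wall's −x end. The opening passes through the full wall thickness.


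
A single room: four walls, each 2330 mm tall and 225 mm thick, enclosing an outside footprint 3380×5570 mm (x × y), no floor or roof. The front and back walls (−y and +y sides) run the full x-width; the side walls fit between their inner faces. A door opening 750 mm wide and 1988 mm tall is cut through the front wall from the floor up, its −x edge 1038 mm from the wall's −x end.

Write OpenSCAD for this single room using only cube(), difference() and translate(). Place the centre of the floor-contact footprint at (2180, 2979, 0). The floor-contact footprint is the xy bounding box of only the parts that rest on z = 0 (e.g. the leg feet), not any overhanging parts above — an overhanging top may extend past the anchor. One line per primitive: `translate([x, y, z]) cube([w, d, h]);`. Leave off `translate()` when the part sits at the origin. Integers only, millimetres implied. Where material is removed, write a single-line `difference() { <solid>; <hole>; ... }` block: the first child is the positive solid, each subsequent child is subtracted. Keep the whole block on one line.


difference() { translate([490, 194, 0]) cube([3380, 225, 2330]); translate([1528, 194, 0]) cube([750, 225, 1988]); }
translate([490, 5539, 0]) cube([3380, 225, 2330]);
translate([490, 419, 0]) cube([225, 5120, 2330]);
translate([3645, 419, 0]) cube([225, 5120, 2330]);


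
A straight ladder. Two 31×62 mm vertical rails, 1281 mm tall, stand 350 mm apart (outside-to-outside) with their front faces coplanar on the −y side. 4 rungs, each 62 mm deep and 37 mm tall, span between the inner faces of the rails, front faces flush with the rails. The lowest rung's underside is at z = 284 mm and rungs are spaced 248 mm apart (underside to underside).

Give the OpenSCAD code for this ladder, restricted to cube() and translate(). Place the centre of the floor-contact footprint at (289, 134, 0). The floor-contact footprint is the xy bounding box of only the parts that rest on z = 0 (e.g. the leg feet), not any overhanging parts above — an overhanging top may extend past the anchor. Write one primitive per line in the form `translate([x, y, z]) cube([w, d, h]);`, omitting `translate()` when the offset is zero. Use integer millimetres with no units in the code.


// rung span = 350 - 2*31 = 288
// rung[k] z = 284 + k*248
translate([114, 103, 0]) cube([31, 62, 1281]);
translate([433, 103, 0]) cube([31, 62, 1281]);
translate([145, 103, 284]) cube([288, 62, 37]);
translate([145, 103, 532]) cube([288, 62, 37]);
translate([145, 103, 780]) cube([288, 62, 37]);
translate([145, 103, 1028]) cube([288, 62, 37]);


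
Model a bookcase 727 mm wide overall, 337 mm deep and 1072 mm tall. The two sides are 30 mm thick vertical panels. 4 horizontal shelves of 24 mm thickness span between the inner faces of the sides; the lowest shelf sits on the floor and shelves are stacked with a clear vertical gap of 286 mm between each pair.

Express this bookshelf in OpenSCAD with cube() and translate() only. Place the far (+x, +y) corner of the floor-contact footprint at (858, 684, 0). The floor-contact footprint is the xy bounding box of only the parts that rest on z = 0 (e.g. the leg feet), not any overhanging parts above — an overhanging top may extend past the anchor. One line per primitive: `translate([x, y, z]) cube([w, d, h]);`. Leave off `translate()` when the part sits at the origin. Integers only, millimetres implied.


translate([131, 347, 0]) cube([30, 337, 1072]);
translate([828, 347, 0]) cube([30, 337, 1072]);
translate([161, 347, 0]) cube([667, 337, 24]);
translate([161, 347, 310]) cube([667, 337, 24]);
translate([161, 347, 620]) cube([667, 337, 24]);
translate([161, 347, 930]) cube([667, 337, 24]);


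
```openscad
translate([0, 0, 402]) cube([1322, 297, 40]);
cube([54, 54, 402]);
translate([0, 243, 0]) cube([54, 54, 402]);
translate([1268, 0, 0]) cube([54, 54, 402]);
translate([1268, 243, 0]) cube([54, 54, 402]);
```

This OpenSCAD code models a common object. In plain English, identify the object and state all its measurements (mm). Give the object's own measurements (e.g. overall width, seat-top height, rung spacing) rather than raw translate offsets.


A bench: a 1322×297 mm seat slab, 40 mm thick, top at z = 442 mm, on four 54×54 mm square legs flush with the seat corners and standing on z = 0.


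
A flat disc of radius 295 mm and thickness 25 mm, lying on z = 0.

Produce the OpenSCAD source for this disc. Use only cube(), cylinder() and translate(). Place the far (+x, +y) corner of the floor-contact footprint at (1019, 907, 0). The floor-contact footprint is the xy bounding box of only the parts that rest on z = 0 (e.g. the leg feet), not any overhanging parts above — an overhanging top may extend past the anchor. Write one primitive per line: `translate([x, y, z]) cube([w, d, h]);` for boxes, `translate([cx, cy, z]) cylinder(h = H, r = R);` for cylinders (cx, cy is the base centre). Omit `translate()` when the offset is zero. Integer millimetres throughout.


translate([724, 612, 0]) cylinder(h = 25, r = 295);


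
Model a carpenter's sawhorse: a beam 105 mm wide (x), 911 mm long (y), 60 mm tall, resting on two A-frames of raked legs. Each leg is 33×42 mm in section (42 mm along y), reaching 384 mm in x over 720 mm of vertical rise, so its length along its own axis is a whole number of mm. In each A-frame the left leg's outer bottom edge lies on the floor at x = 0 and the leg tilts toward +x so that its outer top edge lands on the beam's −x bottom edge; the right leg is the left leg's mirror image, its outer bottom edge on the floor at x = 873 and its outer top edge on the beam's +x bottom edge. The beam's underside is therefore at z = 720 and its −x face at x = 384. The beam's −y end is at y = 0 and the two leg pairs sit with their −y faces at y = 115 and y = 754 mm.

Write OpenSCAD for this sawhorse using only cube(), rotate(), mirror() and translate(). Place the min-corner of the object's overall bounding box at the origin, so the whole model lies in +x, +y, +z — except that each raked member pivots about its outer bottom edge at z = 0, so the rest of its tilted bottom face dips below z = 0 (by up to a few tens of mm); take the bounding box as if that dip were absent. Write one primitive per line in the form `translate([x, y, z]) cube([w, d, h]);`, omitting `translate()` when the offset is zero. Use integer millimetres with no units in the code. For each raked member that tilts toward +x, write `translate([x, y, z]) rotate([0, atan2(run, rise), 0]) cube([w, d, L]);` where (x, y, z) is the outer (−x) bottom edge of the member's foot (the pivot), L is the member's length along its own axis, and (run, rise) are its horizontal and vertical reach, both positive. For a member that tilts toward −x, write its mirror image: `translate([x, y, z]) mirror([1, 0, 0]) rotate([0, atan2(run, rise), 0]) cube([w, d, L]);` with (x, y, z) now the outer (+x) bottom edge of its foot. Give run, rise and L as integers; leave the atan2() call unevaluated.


// leg length = √(384² + 720²) = 816
// right-leg outer foot x = 2·384 + 105 = 873
// beam min-corner = (384, 0, 720)
translate([384, 0, 720]) cube([105, 911, 60]);
translate([0, 115, 0]) rotate([0, atan2(384, 720), 0]) cube([33, 42, 816]);
translate([873, 115, 0]) mirror([1, 0, 0]) rotate([0, atan2(384, 720), 0]) cube([33, 42, 816]);
translate([0, 754, 0]) rotate([0, atan2(384, 720), 0]) cube([33, 42, 816]);
translate([873, 754, 0]) mirror([1, 0, 0]) rotate([0, atan2(384, 720), 0]) cube([33, 42, 816]);


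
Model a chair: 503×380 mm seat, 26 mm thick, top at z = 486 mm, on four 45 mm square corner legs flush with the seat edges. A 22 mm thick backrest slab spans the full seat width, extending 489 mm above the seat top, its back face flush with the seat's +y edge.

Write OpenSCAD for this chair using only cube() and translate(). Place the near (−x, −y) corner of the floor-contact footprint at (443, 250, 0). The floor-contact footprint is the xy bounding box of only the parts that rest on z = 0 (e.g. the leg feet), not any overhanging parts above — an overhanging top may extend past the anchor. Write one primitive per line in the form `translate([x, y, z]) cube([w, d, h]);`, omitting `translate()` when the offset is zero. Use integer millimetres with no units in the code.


// leg_h = 486 - 26 = 460
translate([443, 250, 460]) cube([503, 380, 26]);
translate([443, 250, 0]) cube([45, 45, 460]);
translate([901, 250, 0]) cube([45, 45, 460]);
translate([443, 585, 0]) cube([45, 45, 460]);
translate([901, 585, 0]) cube([45, 45, 460]);
translate([443, 608, 486]) cube([503, 22, 489]);


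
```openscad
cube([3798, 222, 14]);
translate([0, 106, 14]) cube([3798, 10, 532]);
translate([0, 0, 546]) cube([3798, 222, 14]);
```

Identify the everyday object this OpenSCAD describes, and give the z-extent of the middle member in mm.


An I-beam. The web height is 532 mm.

Two wide flanges with a thin centred web — an I-beam. Overall 560 mm minus two 14 mm flanges gives a web of 560 − 2·14 = 532 mm.


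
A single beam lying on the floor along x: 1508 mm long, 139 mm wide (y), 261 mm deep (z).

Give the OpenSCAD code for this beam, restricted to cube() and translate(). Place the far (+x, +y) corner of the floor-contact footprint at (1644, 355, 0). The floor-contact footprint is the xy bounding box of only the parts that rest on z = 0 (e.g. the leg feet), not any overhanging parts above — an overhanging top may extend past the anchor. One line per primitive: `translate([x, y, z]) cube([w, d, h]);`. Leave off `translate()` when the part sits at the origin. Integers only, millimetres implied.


translate([136, 216, 0]) cube([1508, 139, 261]);


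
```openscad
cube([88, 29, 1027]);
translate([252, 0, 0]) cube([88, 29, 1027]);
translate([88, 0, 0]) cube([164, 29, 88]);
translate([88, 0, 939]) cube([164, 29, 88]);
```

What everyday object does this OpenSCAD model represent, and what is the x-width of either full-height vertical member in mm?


A picture frame. The border width is 88 mm.

Four thin pieces enclosing a rectangular opening — a picture frame. The two full-height stiles are 1027 mm tall; the top rail sits at z = 939 and is 88 mm tall, so the border above the opening is 1027 − 939 = 88 mm, matching the stile x-width.


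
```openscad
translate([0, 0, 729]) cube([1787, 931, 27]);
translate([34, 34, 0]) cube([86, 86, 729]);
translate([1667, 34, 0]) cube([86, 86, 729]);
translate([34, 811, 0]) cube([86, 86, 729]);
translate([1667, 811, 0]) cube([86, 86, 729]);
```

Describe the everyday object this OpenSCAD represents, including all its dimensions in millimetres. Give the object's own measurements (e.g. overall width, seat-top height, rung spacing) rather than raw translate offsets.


A table: top 1787 mm (x) × 931 mm (y), 27 mm thick, upper face at z = 756 mm, on four 86×86 mm square legs, each inset 34 mm from the nearest pair of top edges from z = 0 to the bottom of the top.


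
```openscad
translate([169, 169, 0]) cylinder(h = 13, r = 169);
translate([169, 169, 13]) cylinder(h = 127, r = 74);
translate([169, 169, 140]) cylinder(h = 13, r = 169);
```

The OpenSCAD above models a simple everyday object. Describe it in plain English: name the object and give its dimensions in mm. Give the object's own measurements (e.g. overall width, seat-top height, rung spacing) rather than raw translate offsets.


A spool: two coaxial disc flanges of radius 169 mm and thickness 13 mm, joined by a core cylinder of radius 74 mm and height 127 mm. The lower flange rests on z = 0 and the three cylinders share a vertical axis.


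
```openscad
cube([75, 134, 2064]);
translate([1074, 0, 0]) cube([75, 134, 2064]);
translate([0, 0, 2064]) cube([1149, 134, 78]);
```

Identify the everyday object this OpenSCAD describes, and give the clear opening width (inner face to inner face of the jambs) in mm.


A door frame. The clear opening width is 999 mm.

Two 2064 mm tall posts with a header on top — a door frame. The left jamb is 75 mm wide at x = 0; the right jamb starts at x = 1074. The clear opening is 1074 − 75 = 999 mm.


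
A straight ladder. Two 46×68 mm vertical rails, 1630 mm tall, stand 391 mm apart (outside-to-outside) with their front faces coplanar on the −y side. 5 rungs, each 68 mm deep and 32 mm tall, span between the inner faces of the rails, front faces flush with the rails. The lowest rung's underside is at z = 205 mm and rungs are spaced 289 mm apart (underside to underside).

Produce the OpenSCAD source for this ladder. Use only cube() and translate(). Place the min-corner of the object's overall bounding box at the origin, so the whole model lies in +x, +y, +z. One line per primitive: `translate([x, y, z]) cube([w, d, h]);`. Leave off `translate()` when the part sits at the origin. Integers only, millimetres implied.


// rung span = 391 - 2*46 = 299
// rung[k] z = 205 + k*289
cube([46, 68, 1630]);
translate([345, 0, 0]) cube([46, 68, 1630]);
translate([46, 0, 205]) cube([299, 68, 32]);
translate([46, 0, 494]) cube([299, 68, 32]);
translate([46, 0, 783]) cube([299, 68, 32]);
translate([46, 0, 1072]) cube([299, 68, 32]);
translate([46, 0, 1361]) cube([299, 68, 32]);


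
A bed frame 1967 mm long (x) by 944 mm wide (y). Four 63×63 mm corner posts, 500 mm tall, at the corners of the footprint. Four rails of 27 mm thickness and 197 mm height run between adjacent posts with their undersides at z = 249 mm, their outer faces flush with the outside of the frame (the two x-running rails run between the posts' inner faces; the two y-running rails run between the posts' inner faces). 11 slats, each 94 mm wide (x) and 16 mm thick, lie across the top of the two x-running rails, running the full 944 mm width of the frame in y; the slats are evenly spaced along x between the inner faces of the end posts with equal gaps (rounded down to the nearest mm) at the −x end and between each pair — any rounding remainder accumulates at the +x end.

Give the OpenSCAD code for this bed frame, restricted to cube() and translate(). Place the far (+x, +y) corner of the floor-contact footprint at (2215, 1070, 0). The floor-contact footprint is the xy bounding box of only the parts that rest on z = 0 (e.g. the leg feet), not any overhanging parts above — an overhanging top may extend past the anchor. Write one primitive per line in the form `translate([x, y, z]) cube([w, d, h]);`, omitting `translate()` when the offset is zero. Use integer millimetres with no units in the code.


// slat z = rail_z + rail_h = 249 + 197 = 446
// slat gap = ⌊(1841 − 11·94) / 12⌋ = 67
translate([248, 126, 0]) cube([63, 63, 500]);
translate([248, 1007, 0]) cube([63, 63, 500]);
translate([2152, 126, 0]) cube([63, 63, 500]);
translate([2152, 1007, 0]) cube([63, 63, 500]);
translate([311, 126, 249]) cube([1841, 27, 197]);
translate([311, 1043, 249]) cube([1841, 27, 197]);
translate([248, 189, 249]) cube([27, 818, 197]);
translate([2188, 189, 249]) cube([27, 818, 197]);
translate([378, 126, 446]) cube([94, 944, 16]);
translate([539, 126, 446]) cube([94, 944, 16]);
translate([700, 126, 446]) cube([94, 944, 16]);
translate([861, 126, 446]) cube([94, 944, 16]);
translate([1022, 126, 446]) cube([94, 944, 16]);
translate([1183, 126, 446]) cube([94, 944, 16]);
translate([1344, 126, 446]) cube([94, 944, 16]);
translate([1505, 126, 446]) cube([94, 944, 16]);
translate([1666, 126, 446]) cube([94, 944, 16]);
translate([1827, 126, 446]) cube([94, 944, 16]);
translate([1988, 126, 446]) cube([94, 944, 16]);


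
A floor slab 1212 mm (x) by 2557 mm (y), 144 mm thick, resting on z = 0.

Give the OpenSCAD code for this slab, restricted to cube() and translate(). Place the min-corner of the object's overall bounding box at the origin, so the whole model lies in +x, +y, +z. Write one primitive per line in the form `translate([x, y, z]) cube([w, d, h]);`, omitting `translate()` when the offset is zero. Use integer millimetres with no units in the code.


cube([1212, 2557, 144]);


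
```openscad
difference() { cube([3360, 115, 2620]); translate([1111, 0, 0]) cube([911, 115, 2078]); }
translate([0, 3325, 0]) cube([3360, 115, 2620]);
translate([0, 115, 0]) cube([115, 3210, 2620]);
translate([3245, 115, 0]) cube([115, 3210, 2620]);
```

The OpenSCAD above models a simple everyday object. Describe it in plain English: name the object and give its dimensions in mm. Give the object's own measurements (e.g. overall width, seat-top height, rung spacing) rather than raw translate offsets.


A single room: four walls, each 2620 mm tall and 115 mm thick, enclosing an outside footprint 3360×3440 mm (x × y), no floor or roof. The front and back walls (−y and +y sides) run the full x-width; the side walls fit between their inner faces. A door opening 911 mm wide and 2078 mm tall is cut through the front wall from the floor up, its −x edge 1111 mm from the wall's −x end.


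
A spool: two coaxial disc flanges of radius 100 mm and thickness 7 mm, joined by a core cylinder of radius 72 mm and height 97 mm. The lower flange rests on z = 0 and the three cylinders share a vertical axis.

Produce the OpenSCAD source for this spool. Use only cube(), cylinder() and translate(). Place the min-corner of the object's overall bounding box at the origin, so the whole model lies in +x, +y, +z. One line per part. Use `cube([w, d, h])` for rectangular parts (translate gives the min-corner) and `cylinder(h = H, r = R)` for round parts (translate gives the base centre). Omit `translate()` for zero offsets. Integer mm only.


translate([100, 100, 0]) cylinder(h = 7, r = 100);
translate([100, 100, 7]) cylinder(h = 97, r = 72);
translate([100, 100, 104]) cylinder(h = 7, r = 100);


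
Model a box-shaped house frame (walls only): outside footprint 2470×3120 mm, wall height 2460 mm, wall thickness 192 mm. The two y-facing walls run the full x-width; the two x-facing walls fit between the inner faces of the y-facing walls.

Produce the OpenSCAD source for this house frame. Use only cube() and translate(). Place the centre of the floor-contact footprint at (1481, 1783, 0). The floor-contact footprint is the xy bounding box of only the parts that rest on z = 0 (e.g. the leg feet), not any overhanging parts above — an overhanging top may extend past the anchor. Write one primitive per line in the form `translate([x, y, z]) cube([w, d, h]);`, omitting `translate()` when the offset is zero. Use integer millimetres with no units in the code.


translate([246, 223, 0]) cube([2470, 192, 2460]);
translate([246, 3151, 0]) cube([2470, 192, 2460]);
translate([246, 415, 0]) cube([192, 2736, 2460]);
translate([2524, 415, 0]) cube([192, 2736, 2460]);


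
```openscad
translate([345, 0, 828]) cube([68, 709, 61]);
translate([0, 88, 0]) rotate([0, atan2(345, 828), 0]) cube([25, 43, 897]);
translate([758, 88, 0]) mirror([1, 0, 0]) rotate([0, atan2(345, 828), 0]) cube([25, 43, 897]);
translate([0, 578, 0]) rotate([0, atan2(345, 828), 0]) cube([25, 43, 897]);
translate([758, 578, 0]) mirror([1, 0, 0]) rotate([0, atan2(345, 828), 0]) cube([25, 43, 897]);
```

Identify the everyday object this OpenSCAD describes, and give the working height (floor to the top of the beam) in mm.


A sawhorse. The overall height is 889 mm.

A beam across two mirrored pairs of raked legs — a sawhorse. The beam's underside is at z = 828 (matching the legs' vertical rise in atan2(345, 828)) and the beam is 61 mm tall, so its top is at 828 + 61 = 889 mm. The raked legs top out at the beam's underside, so that is the highest point.


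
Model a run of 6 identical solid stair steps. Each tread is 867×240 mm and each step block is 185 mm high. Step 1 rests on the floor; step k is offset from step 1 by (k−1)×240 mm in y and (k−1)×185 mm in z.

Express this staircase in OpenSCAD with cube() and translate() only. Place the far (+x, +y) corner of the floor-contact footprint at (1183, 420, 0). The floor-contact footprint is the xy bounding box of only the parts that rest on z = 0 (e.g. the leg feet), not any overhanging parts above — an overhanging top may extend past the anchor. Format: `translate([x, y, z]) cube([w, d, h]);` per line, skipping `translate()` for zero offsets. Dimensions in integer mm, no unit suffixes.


translate([316, 180, 0]) cube([867, 240, 185]);
translate([316, 420, 185]) cube([867, 240, 185]);
translate([316, 660, 370]) cube([867, 240, 185]);
translate([316, 900, 555]) cube([867, 240, 185]);
translate([316, 1140, 740]) cube([867, 240, 185]);
translate([316, 1380, 925]) cube([867, 240, 185]);


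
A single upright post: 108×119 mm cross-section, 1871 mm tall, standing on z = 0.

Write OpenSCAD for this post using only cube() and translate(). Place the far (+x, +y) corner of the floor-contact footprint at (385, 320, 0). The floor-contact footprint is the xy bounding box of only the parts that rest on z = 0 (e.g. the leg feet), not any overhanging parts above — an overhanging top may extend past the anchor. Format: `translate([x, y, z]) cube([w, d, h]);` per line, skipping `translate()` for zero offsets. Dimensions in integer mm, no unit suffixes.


translate([277, 201, 0]) cube([108, 119, 1871]);


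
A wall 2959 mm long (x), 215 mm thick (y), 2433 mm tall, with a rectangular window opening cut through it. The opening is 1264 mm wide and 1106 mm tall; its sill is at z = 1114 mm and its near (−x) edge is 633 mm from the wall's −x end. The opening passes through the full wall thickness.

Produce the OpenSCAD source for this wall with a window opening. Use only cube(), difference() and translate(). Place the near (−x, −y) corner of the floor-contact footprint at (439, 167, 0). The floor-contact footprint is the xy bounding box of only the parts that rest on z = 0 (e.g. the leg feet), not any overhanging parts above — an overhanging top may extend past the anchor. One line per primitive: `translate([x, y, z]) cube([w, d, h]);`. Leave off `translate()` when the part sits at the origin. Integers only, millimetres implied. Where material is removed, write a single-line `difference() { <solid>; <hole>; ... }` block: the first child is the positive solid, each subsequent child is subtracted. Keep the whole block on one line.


difference() { translate([439, 167, 0]) cube([2959, 215, 2433]); translate([1072, 167, 1114]) cube([1264, 215, 1106]); }
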